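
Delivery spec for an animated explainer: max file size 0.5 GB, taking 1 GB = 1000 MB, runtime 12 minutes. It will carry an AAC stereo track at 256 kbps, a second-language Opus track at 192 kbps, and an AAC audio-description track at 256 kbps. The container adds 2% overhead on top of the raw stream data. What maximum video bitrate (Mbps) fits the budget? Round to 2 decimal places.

Budget: 0.5 GB = 4000.0 Mb.
Stream payload after overhead: 4000.0 / 1.02 = 3921.6 Mb.
12 min = 720 s
Total bitrate budget: 3921.6 Mb / 720 s = 5.447 Mbps.
Audio total: 256 + 192 + 256 = 704 kbps = 0.704 Mbps.
Video: 5.447 − 0.704 = 4.743 Mbps.

4.74 Mbps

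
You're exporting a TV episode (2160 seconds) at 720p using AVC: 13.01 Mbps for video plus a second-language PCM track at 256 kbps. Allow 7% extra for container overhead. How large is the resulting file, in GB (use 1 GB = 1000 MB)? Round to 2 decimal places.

3.83 GB

Audio: 256 kbps = 0.256 Mbps.
Total bitrate: 13.01 + 0.256 = 13.266 Mbps.
Stream data: 13.266 Mbps × 2160 s = 28654.6 Mb.
With 7% container overhead: ×1.07.
30,660 Mb ÷ 8 = 3,833 MB → 3.833 GB.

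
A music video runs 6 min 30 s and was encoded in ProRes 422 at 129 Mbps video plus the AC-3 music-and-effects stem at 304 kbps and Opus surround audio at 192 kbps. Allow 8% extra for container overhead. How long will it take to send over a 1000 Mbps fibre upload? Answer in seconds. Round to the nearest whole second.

6 min 30 s = 390 s
Audio total: 304 + 192 = 496 kbps = 0.496 Mbps.
Total bitrate: 129.496 Mbps.
File: 129.496 Mbps × 390 s = 50503.4 Mb.
With 8% container overhead: ×1.08. → 54543.7 Mb.
At 1000 Mbps: 54543.7 / 1000 = 54.5 s ≈ 54.5 seconds.

55 seconds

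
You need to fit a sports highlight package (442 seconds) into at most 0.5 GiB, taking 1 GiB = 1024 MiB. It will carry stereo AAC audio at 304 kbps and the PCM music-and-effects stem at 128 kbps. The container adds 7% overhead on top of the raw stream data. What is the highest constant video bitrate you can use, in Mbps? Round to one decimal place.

Budget: 0.5 GiB = 4295.0 Mb.
Stream payload after overhead: 4295.0 / 1.07 = 4014.0 Mb.
Total bitrate budget: 4014.0 Mb / 442 s = 9.081 Mbps.
Audio total: 304 + 128 = 432 kbps = 0.432 Mbps.
Video: 9.081 − 0.432 = 8.649 Mbps.

8.6 Mbps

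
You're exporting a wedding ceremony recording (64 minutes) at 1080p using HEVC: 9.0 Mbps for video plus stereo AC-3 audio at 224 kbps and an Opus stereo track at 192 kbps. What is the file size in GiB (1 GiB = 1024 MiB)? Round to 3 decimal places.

64 min = 3840 s
Audio total: 224 + 192 = 416 kbps = 0.416 Mbps.
Total bitrate: 9.0 + 0.416 = 9.416 Mbps.
Stream data: 9.416 Mbps × 3840 s = 36157.4 Mb.
36,157 Mb = 4,519,680,000 bytes ÷ 1,073,741,824 = 4.209 GiB.

4.209 GiB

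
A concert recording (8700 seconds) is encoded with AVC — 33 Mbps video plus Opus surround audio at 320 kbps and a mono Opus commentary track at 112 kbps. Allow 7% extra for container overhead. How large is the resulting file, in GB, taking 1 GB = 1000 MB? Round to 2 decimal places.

Audio total: 320 + 112 = 432 kbps = 0.432 Mbps.
Total bitrate: 33 + 0.432 = 33.432 Mbps.
Stream data: 33.432 Mbps × 8700 s = 290858.4 Mb.
With 7% container overhead: ×1.07.
311,218 Mb ÷ 8 = 38,902 MB → 38.90 GB.

38.90 GB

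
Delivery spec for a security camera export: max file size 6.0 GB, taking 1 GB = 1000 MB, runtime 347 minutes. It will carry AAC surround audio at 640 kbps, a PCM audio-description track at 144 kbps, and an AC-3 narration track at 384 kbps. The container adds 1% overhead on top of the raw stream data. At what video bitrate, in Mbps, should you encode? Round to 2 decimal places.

Budget: 6.0 GB = 48000.0 Mb.
Stream payload after overhead: 48000.0 / 1.01 = 47524.8 Mb.
347 min = 20820 s
Total bitrate budget: 47524.8 Mb / 20820 s = 2.283 Mbps.
Audio total: 640 + 144 + 384 = 1168 kbps = 1.168 Mbps.
Video: 2.283 − 1.168 = 1.115 Mbps.

1.11 Mbps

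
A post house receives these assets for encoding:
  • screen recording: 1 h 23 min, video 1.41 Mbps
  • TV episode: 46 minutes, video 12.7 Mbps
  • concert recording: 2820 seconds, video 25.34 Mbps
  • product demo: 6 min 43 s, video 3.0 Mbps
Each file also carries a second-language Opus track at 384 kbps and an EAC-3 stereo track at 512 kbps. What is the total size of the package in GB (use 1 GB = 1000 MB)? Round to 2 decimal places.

Audio total: 384 + 512 = 896 kbps = 0.896 Mbps.
screen recording: 2.306 Mbps × 4980 s = 11483.9 Mb
TV episode: 13.596 Mbps × 2760 s = 37525.0 Mb
concert recording: 26.236 Mbps × 2820 s = 73985.5 Mb
product demo: 3.896 Mbps × 403 s = 1570.1 Mb
Total: 124564.4 Mb = 15570.6 MB.
= 15.57 GB.

15.57 GB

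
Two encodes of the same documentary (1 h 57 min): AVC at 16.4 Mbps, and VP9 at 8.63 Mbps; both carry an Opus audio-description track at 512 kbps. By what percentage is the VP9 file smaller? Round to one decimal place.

45.9%

1 h 57 min = 117 min = 7020 s
Audio: 512 kbps = 0.512 Mbps.
AVC: 16.912 Mbps × 7020 s = 118722.2 Mb = 14.840 GB.
VP9: 9.142 Mbps × 7020 s = 64176.8 Mb = 8.022 GB.
Reduction: (1 − 8.022/14.840) × 100 = 45.94%.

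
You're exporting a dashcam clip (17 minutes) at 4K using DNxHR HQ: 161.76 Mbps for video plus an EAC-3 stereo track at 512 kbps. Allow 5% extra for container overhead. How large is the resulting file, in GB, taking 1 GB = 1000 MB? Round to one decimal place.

21.7 GB

17 min = 1020 s
Audio: 512 kbps = 0.512 Mbps.
Total bitrate: 161.76 + 0.512 = 162.272 Mbps.
Stream data: 162.272 Mbps × 1020 s = 165517.4 Mb.
With 5% container overhead: ×1.05.
173,793 Mb ÷ 8 = 21,724 MB → 21.72 GB.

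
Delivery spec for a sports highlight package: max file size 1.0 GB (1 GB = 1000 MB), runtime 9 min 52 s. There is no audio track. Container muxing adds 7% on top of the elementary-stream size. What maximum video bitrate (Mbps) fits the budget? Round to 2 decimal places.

Budget: 1.0 GB = 8000.0 Mb.
Stream payload after overhead: 8000.0 / 1.07 = 7476.6 Mb.
9 min 52 s = 592 s
Total bitrate budget: 7476.6 Mb / 592 s = 12.629 Mbps.

12.63 Mbps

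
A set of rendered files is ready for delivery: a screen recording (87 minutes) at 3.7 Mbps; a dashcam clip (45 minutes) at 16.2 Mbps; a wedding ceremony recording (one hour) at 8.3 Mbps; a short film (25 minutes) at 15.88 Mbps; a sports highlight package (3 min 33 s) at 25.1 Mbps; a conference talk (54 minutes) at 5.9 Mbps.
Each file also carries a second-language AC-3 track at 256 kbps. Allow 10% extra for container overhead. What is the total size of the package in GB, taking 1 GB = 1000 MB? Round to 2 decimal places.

Audio: 256 kbps = 0.256 Mbps.
screen recording: 3.956 Mbps × 5220 s × 1.10 = 22715.4 Mb
dashcam clip: 16.456 Mbps × 2700 s × 1.10 = 48874.3 Mb
wedding ceremony recording: 8.556 Mbps × 3600 s × 1.10 = 33881.8 Mb
short film: 16.136 Mbps × 1500 s × 1.10 = 26624.4 Mb
sports highlight package: 25.356 Mbps × 213 s × 1.10 = 5940.9 Mb
conference talk: 6.156 Mbps × 3240 s × 1.10 = 21940.0 Mb
Total: 159976.7 Mb = 19997.1 MB.
= 20.00 GB.

20.00 GB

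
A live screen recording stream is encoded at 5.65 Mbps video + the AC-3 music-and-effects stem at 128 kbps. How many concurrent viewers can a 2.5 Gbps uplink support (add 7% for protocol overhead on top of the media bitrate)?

404

Audio: 128 kbps = 0.128 Mbps.
Per-viewer media rate: 5.778 Mbps.
On the wire with 7% overhead: 6.182 Mbps.
2.5 Gbps = 2,500 Mbps; 2,500 / 6.182 = 404.37 → 404 viewers.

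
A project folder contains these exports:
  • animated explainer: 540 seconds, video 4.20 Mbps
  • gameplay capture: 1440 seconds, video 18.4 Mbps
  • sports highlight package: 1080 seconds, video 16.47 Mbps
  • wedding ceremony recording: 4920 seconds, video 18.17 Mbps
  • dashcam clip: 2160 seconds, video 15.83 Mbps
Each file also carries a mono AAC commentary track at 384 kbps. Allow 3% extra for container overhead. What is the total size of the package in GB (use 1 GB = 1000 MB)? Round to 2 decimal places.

Audio: 384 kbps = 0.384 Mbps.
animated explainer: 4.584 Mbps × 540 s × 1.03 = 2549.6 Mb
gameplay capture: 18.784 Mbps × 1440 s × 1.03 = 27860.4 Mb
sports highlight package: 16.854 Mbps × 1080 s × 1.03 = 18748.4 Mb
wedding ceremony recording: 18.554 Mbps × 4920 s × 1.03 = 94024.3 Mb
dashcam clip: 16.214 Mbps × 2160 s × 1.03 = 36072.9 Mb
Total: 179255.6 Mb = 22406.9 MB.
= 22.41 GB.

22.41 GB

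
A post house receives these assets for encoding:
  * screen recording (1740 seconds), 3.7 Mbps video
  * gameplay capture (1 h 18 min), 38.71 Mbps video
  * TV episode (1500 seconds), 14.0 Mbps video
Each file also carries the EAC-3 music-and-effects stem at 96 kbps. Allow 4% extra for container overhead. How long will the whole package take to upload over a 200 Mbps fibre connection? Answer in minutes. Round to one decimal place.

Audio: 96 kbps = 0.096 Mbps.
screen recording: 3.796 Mbps × 1740 s × 1.04 = 6869.2 Mb
gameplay capture: 38.806 Mbps × 4680 s × 1.04 = 188876.6 Mb
TV episode: 14.096 Mbps × 1500 s × 1.04 = 21989.8 Mb
Total: 217735.6 Mb = 27216.9 MB.
At 200 Mbps: 217735.6 / 200 = 1089 s ≈ 18.1 minutes.

18.1 minutes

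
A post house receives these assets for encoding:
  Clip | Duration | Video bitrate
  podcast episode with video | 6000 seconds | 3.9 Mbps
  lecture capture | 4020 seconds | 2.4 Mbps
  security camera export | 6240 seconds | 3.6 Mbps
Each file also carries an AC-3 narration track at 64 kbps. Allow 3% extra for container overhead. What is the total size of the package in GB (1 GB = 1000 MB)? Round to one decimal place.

7.3 GB

Audio: 64 kbps = 0.064 Mbps.
podcast episode with video: 3.964 Mbps × 6000 s × 1.03 = 24497.5 Mb
lecture capture: 2.464 Mbps × 4020 s × 1.03 = 10202.4 Mb
security camera export: 3.664 Mbps × 6240 s × 1.03 = 23549.3 Mb
Total: 58249.2 Mb = 7281.2 MB.
= 7.281 GB.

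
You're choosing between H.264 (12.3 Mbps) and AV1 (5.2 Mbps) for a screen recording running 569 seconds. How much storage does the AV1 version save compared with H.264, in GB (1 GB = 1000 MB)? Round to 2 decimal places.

H.264: 12.300 Mbps × 569 s = 6998.7 Mb = 0.875 GB.
AV1: 5.200 Mbps × 569 s = 2958.8 Mb = 0.370 GB.
Saving: 0.875 − 0.370 = 0.505 GB.

0.50 GB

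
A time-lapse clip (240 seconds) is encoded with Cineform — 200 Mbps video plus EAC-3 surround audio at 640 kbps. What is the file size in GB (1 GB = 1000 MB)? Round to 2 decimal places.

6.02 GB

Audio: 640 kbps = 0.640 Mbps.
Total bitrate: 200 + 0.640 = 200.640 Mbps.
Stream data: 200.640 Mbps × 240 s = 48153.6 Mb.
48,154 Mb ÷ 8 = 6,019 MB → 6.019 GB.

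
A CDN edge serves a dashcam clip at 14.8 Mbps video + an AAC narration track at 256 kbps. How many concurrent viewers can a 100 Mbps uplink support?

Audio: 256 kbps = 0.256 Mbps.
Per-viewer media rate: 15.056 Mbps.
100 Mbps = 100.0 Mbps; 100.0 / 15.056 = 6.64 → 6 viewers.

6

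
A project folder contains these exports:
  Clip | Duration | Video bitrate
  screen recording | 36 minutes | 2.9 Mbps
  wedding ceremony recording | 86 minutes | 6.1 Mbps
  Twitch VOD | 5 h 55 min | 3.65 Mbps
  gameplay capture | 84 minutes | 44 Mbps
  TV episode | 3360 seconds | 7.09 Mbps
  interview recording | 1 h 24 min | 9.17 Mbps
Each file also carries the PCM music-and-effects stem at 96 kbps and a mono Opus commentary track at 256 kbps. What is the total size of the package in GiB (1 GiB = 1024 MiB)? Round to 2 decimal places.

49.14 GiB

Audio total: 96 + 256 = 352 kbps = 0.352 Mbps.
screen recording: 3.252 Mbps × 2160 s = 7024.3 Mb
wedding ceremony recording: 6.452 Mbps × 5160 s = 33292.3 Mb
Twitch VOD: 4.002 Mbps × 21300 s = 85242.6 Mb
gameplay capture: 44.352 Mbps × 5040 s = 223534.1 Mb
TV episode: 7.442 Mbps × 3360 s = 25005.1 Mb
interview recording: 9.522 Mbps × 5040 s = 47990.9 Mb
Total: 422089.3 Mb = 52761.2 MB.
= 49.14 GiB.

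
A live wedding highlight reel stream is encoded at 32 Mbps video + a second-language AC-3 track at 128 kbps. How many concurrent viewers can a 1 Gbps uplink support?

Audio: 128 kbps = 0.128 Mbps.
Per-viewer media rate: 32.128 Mbps.
1 Gbps = 1,000 Mbps; 1,000 / 32.128 = 31.13 → 31 viewers.

31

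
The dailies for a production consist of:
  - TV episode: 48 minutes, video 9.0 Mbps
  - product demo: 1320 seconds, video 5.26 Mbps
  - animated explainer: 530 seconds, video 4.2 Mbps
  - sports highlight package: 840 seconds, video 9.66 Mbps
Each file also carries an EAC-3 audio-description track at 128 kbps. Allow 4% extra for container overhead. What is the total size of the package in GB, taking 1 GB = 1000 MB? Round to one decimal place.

Audio: 128 kbps = 0.128 Mbps.
TV episode: 9.128 Mbps × 2880 s × 1.04 = 27340.2 Mb
product demo: 5.388 Mbps × 1320 s × 1.04 = 7396.6 Mb
animated explainer: 4.328 Mbps × 530 s × 1.04 = 2385.6 Mb
sports highlight package: 9.788 Mbps × 840 s × 1.04 = 8550.8 Mb
Total: 45673.2 Mb = 5709.2 MB.
= 5.709 GB.

5.7 GB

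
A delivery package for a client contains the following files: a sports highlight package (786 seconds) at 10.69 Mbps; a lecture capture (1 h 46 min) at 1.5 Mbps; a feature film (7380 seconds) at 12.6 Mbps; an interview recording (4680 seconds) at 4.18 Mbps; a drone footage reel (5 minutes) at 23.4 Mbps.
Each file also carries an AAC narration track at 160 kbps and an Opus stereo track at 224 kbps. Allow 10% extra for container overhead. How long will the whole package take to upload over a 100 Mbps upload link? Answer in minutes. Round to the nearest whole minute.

27 minutes

Audio total: 160 + 224 = 384 kbps = 0.384 Mbps.
sports highlight package: 11.074 Mbps × 786 s × 1.10 = 9574.6 Mb
lecture capture: 1.884 Mbps × 6360 s × 1.10 = 13180.5 Mb
feature film: 12.984 Mbps × 7380 s × 1.10 = 105404.1 Mb
interview recording: 4.564 Mbps × 4680 s × 1.10 = 23495.5 Mb
drone footage reel: 23.784 Mbps × 300 s × 1.10 = 7848.7 Mb
Total: 159503.3 Mb = 19937.9 MB.
At 100 Mbps: 159503.3 / 100 = 1595 s ≈ 26.6 minutes.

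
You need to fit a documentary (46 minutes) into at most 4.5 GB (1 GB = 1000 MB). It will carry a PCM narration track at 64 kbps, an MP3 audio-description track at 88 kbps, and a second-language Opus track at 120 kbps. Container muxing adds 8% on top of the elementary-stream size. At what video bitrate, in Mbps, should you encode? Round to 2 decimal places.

11.81 Mbps

Budget: 4.5 GB = 36000.0 Mb.
Stream payload after overhead: 36000.0 / 1.08 = 33333.3 Mb.
46 min = 2760 s
Total bitrate budget: 33333.3 Mb / 2760 s = 12.077 Mbps.
Audio total: 64 + 88 + 120 = 272 kbps = 0.272 Mbps.
Video: 12.077 − 0.272 = 11.805 Mbps.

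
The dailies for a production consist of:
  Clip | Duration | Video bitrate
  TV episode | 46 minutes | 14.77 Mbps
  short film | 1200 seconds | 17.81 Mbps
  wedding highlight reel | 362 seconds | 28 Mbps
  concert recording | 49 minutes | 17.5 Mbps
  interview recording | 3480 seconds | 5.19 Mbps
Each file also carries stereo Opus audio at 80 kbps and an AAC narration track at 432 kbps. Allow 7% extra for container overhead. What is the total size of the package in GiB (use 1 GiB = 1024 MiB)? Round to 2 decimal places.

18.35 GiB

Audio total: 80 + 432 = 512 kbps = 0.512 Mbps.
TV episode: 15.282 Mbps × 2760 s × 1.07 = 45130.8 Mb
short film: 18.322 Mbps × 1200 s × 1.07 = 23525.4 Mb
wedding highlight reel: 28.512 Mbps × 362 s × 1.07 = 11043.8 Mb
concert recording: 18.012 Mbps × 2940 s × 1.07 = 56662.1 Mb
interview recording: 5.702 Mbps × 3480 s × 1.07 = 21232.0 Mb
Total: 157594.2 Mb = 19699.3 MB.
= 18.35 GiB.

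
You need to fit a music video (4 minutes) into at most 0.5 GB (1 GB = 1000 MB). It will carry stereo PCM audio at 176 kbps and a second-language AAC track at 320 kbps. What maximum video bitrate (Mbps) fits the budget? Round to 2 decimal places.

Budget: 0.5 GB = 4000.0 Mb.
4 min = 240 s
Total bitrate budget: 4000.0 Mb / 240 s = 16.667 Mbps.
Audio total: 176 + 320 = 496 kbps = 0.496 Mbps.
Video: 16.667 − 0.496 = 16.171 Mbps.

16.17 Mbps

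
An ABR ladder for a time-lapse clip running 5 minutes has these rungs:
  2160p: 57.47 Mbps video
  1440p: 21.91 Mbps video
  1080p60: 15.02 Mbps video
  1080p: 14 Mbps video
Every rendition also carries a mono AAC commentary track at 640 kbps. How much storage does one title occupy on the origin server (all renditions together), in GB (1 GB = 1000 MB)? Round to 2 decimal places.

5 min = 300 s
Audio: 640 kbps = 0.640 Mbps.
Sum of rendition bitrates: (57.47+0.640) + (21.91+0.640) + (15.02+0.640) + (14+0.640) = 110.960 Mbps.
× 300 s = 33,288 Mb = 4,161 MB = 4.161 GB.

4.16 GB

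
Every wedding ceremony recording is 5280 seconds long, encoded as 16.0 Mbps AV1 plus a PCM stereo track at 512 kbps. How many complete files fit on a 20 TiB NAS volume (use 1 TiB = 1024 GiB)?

2017

Audio: 512 kbps = 0.512 Mbps.
Total bitrate: 16.512 Mbps.
Per item: 16.512 Mbps × 5280 s = 87,183 Mb = 10,898 MB.
Capacity: 20 TiB = 175,921,860 Mb; 2017.84 items → 2017 complete.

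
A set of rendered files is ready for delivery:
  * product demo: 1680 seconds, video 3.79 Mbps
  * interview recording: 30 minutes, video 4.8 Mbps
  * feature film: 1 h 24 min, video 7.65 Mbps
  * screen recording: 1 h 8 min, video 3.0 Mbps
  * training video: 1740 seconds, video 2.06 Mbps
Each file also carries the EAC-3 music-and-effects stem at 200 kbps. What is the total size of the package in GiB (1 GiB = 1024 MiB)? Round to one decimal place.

8.4 GiB

Audio: 200 kbps = 0.200 Mbps.
product demo: 3.990 Mbps × 1680 s = 6703.2 Mb
interview recording: 5.000 Mbps × 1800 s = 9000.0 Mb
feature film: 7.850 Mbps × 5040 s = 39564.0 Mb
screen recording: 3.200 Mbps × 4080 s = 13056.0 Mb
training video: 2.260 Mbps × 1740 s = 3932.4 Mb
Total: 72255.6 Mb = 9032.0 MB.
= 8.412 GiB.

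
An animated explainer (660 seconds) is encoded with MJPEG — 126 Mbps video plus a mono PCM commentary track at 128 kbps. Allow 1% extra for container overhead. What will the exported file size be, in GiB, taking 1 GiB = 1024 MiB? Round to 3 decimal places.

Audio: 128 kbps = 0.128 Mbps.
Total bitrate: 126 + 0.128 = 126.128 Mbps.
Stream data: 126.128 Mbps × 660 s = 83244.5 Mb.
With 1% container overhead: ×1.01.
84,077 Mb = 10,509,615,600 bytes ÷ 1,073,741,824 = 9.788 GiB.

9.788 GiB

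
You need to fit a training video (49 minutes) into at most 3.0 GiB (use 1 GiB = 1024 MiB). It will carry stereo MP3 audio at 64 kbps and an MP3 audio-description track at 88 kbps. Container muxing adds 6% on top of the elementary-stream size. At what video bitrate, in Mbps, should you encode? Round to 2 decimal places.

Budget: 3.0 GiB = 25769.8 Mb.
Stream payload after overhead: 25769.8 / 1.06 = 24311.1 Mb.
49 min = 2940 s
Total bitrate budget: 24311.1 Mb / 2940 s = 8.269 Mbps.
Audio total: 64 + 88 = 152 kbps = 0.152 Mbps.
Video: 8.269 − 0.152 = 8.117 Mbps.

8.12 Mbps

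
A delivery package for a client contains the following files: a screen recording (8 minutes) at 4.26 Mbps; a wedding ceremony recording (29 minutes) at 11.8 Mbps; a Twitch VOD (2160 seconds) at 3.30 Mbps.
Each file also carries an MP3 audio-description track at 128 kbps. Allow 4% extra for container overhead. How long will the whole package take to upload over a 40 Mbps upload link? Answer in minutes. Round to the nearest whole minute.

Audio: 128 kbps = 0.128 Mbps.
screen recording: 4.388 Mbps × 480 s × 1.04 = 2190.5 Mb
wedding ceremony recording: 11.928 Mbps × 1740 s × 1.04 = 21584.9 Mb
Twitch VOD: 3.428 Mbps × 2160 s × 1.04 = 7700.7 Mb
Total: 31476.1 Mb = 3934.5 MB.
At 40 Mbps: 31476.1 / 40 = 787 s ≈ 13.1 minutes.

13 minutes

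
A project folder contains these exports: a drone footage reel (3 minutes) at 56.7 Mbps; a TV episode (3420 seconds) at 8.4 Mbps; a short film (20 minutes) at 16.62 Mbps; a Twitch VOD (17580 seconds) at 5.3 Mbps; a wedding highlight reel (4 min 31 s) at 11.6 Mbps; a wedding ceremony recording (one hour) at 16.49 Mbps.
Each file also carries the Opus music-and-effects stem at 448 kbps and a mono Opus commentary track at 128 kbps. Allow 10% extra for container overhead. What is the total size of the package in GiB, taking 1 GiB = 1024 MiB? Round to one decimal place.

Audio total: 448 + 128 = 576 kbps = 0.576 Mbps.
drone footage reel: 57.276 Mbps × 180 s × 1.10 = 11340.6 Mb
TV episode: 8.976 Mbps × 3420 s × 1.10 = 33767.7 Mb
short film: 17.196 Mbps × 1200 s × 1.10 = 22698.7 Mb
Twitch VOD: 5.876 Mbps × 17580 s × 1.10 = 113630.1 Mb
wedding highlight reel: 12.176 Mbps × 271 s × 1.10 = 3629.7 Mb
wedding ceremony recording: 17.066 Mbps × 3600 s × 1.10 = 67581.4 Mb
Total: 252648.2 Mb = 31581.0 MB.
= 29.41 GiB.

29.4 GiB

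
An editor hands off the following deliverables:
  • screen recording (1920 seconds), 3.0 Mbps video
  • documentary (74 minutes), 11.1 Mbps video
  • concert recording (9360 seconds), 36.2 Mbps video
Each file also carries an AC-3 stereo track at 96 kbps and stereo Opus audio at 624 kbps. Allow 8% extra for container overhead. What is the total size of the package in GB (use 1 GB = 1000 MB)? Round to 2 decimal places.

54.70 GB

Audio total: 96 + 624 = 720 kbps = 0.720 Mbps.
screen recording: 3.720 Mbps × 1920 s × 1.08 = 7713.8 Mb
documentary: 11.820 Mbps × 4440 s × 1.08 = 56679.3 Mb
concert recording: 36.920 Mbps × 9360 s × 1.08 = 373216.9 Mb
Total: 437610.0 Mb = 54701.2 MB.
= 54.70 GB.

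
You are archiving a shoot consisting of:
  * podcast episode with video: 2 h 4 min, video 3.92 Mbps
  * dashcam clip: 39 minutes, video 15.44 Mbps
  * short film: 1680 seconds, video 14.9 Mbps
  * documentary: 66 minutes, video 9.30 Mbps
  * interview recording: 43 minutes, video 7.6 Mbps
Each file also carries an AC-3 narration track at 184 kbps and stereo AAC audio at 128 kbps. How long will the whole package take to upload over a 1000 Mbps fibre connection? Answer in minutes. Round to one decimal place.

Audio total: 184 + 128 = 312 kbps = 0.312 Mbps.
podcast episode with video: 4.232 Mbps × 7440 s = 31486.1 Mb
dashcam clip: 15.752 Mbps × 2340 s = 36859.7 Mb
short film: 15.212 Mbps × 1680 s = 25556.2 Mb
documentary: 9.612 Mbps × 3960 s = 38063.5 Mb
interview recording: 7.912 Mbps × 2580 s = 20413.0 Mb
Total: 152378.4 Mb = 19047.3 MB.
At 1000 Mbps: 152378.4 / 1000 = 152 s ≈ 2.54 minutes.

2.5 minutes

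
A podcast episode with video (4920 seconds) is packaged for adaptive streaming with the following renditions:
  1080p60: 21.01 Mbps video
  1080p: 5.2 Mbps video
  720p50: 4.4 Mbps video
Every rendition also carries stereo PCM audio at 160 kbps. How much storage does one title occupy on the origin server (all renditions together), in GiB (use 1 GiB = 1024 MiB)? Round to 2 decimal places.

17.81 GiB

Audio: 160 kbps = 0.160 Mbps.
Sum of rendition bitrates: (21.01+0.160) + (5.2+0.160) + (4.4+0.160) = 31.090 Mbps.
× 4920 s = 152,963 Mb = 19,120 MB = 17.81 GiB.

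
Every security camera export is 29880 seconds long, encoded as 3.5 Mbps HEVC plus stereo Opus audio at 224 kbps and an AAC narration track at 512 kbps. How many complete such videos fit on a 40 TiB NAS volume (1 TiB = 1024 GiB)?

Audio total: 224 + 512 = 736 kbps = 0.736 Mbps.
Total bitrate: 4.236 Mbps.
Per item: 4.236 Mbps × 29880 s = 126,572 Mb = 15,821 MB.
Capacity: 40 TiB = 351,843,721 Mb; 2779.80 items → 2779 complete.

2779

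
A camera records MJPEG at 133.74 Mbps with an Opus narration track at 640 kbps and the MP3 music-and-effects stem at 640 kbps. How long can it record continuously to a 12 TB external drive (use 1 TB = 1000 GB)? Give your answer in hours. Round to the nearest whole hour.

Audio total: 640 + 640 = 1280 kbps = 1.280 Mbps.
Total bitrate: 133.74 + 1.280 = 135.020 Mbps.
Capacity: 12 TB = 96,000,000 Mb.
Recording time: 96,000,000 / 135.020 = 711,006 s ≈ 198 hours.

198 hours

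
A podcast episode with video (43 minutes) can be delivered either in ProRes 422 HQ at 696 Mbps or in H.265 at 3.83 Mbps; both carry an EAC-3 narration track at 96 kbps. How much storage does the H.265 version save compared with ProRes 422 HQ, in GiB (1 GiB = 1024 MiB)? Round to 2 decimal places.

207.89 GiB

43 min = 2580 s
Audio: 96 kbps = 0.096 Mbps.
ProRes 422 HQ: 696.096 Mbps × 2580 s = 1795927.7 Mb = 209.073 GiB.
H.265: 3.926 Mbps × 2580 s = 10129.1 Mb = 1.179 GiB.
Saving: 209.073 − 1.179 = 207.894 GiB.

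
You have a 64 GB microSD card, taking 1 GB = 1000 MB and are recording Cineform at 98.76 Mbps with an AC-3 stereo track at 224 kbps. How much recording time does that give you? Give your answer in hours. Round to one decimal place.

1.4 hours

Audio: 224 kbps = 0.224 Mbps.
Total bitrate: 98.76 + 0.224 = 98.984 Mbps.
Capacity: 64 GB = 512,000 Mb.
Recording time: 512,000 / 98.984 = 5,173 s ≈ 1.44 hours.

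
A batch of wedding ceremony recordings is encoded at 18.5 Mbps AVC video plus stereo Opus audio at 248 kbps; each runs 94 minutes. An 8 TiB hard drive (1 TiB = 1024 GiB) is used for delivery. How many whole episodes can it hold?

665

94 min = 5640 s
Audio: 248 kbps = 0.248 Mbps.
Total bitrate: 18.748 Mbps.
Per item: 18.748 Mbps × 5640 s = 105,739 Mb = 13,217 MB.
Capacity: 8 TiB = 70,368,744 Mb; 665.50 items → 665 complete.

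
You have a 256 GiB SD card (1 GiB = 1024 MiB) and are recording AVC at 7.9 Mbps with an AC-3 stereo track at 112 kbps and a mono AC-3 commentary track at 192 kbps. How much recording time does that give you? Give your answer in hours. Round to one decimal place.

Audio total: 112 + 192 = 304 kbps = 0.304 Mbps.
Total bitrate: 7.9 + 0.304 = 8.204 Mbps.
Capacity: 256 GiB = 2,199,023 Mb.
Recording time: 2,199,023 / 8.204 = 268,043 s ≈ 74.5 hours.

74.5 hours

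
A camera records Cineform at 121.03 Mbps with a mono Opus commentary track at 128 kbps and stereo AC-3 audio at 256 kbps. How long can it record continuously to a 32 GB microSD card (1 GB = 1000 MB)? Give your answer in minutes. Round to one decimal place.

Audio total: 128 + 256 = 384 kbps = 0.384 Mbps.
Total bitrate: 121.03 + 0.384 = 121.414 Mbps.
Capacity: 32 GB = 256,000 Mb.
Recording time: 256,000 / 121.414 = 2,108 s ≈ 35.1 minutes.

35.1 minutes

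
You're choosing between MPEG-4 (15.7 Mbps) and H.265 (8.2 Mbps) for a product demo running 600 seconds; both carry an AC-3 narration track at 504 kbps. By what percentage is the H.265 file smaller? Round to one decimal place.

Audio: 504 kbps = 0.504 Mbps.
MPEG-4: 16.204 Mbps × 600 s = 9722.4 Mb = 1.215 GB.
H.265: 8.704 Mbps × 600 s = 5222.4 Mb = 0.653 GB.
Reduction: (1 − 0.653/1.215) × 100 = 46.28%.

46.3%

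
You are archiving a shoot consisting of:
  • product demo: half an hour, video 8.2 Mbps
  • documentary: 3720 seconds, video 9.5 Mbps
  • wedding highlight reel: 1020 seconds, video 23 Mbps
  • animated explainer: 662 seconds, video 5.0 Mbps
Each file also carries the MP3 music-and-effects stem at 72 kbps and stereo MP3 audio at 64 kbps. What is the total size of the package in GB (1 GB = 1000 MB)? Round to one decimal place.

Audio total: 72 + 64 = 136 kbps = 0.136 Mbps.
product demo: 8.336 Mbps × 1800 s = 15004.8 Mb
documentary: 9.636 Mbps × 3720 s = 35845.9 Mb
wedding highlight reel: 23.136 Mbps × 1020 s = 23598.7 Mb
animated explainer: 5.136 Mbps × 662 s = 3400.0 Mb
Total: 77849.5 Mb = 9731.2 MB.
= 9.731 GB.

9.7 GB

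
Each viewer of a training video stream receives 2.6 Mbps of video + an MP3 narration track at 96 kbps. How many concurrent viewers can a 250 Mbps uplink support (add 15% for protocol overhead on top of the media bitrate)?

Audio: 96 kbps = 0.096 Mbps.
Per-viewer media rate: 2.696 Mbps.
On the wire with 15% overhead: 3.100 Mbps.
250 Mbps = 250.0 Mbps; 250.0 / 3.100 = 80.63 → 80 viewers.

80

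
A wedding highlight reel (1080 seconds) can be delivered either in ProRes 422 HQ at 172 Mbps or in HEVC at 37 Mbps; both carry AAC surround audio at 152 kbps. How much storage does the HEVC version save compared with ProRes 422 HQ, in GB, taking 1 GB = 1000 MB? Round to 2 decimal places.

18.23 GB

Audio: 152 kbps = 0.152 Mbps.
ProRes 422 HQ: 172.152 Mbps × 1080 s = 185924.2 Mb = 23.241 GB.
HEVC: 37.152 Mbps × 1080 s = 40124.2 Mb = 5.016 GB.
Saving: 23.241 − 5.016 = 18.225 GB.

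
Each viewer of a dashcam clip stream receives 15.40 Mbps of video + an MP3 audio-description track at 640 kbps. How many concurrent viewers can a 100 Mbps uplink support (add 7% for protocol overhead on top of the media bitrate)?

5

Audio: 640 kbps = 0.640 Mbps.
Per-viewer media rate: 16.040 Mbps.
On the wire with 7% overhead: 17.163 Mbps.
100 Mbps = 100.0 Mbps; 100.0 / 17.163 = 5.83 → 5 viewers.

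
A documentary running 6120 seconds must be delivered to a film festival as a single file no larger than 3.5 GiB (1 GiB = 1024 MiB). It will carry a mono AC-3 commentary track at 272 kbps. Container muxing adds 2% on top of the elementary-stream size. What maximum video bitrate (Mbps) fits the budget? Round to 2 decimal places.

Budget: 3.5 GiB = 30064.8 Mb.
Stream payload after overhead: 30064.8 / 1.02 = 29475.3 Mb.
Total bitrate budget: 29475.3 Mb / 6120 s = 4.816 Mbps.
Audio: 272 kbps = 0.272 Mbps.
Video: 4.816 − 0.272 = 4.544 Mbps.

4.54 Mbps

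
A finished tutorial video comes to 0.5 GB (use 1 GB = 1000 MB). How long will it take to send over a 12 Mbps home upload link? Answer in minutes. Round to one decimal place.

5.6 minutes

File: 0.5 GB = 4000.0 Mb.
At 12 Mbps: 4000.0 / 12 = 333.3 s ≈ 5.56 minutes.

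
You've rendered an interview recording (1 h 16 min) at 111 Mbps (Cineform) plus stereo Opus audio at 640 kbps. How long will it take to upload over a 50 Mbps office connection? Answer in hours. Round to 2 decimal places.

2.83 hours

1 h 16 min = 76 min = 4560 s
Audio: 640 kbps = 0.640 Mbps.
Total bitrate: 111.640 Mbps.
File: 111.640 Mbps × 4560 s = 509078.4 Mb.
At 50 Mbps: 509078.4 / 50 = 10181.6 s ≈ 2.83 hours.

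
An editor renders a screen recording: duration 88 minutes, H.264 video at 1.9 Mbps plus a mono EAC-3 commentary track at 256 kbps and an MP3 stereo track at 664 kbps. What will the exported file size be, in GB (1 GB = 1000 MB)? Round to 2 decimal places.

1.86 GB

88 min = 5280 s
Audio total: 256 + 664 = 920 kbps = 0.920 Mbps.
Total bitrate: 1.9 + 0.920 = 2.820 Mbps.
Stream data: 2.820 Mbps × 5280 s = 14889.6 Mb.
14,890 Mb ÷ 8 = 1,861 MB → 1.861 GB.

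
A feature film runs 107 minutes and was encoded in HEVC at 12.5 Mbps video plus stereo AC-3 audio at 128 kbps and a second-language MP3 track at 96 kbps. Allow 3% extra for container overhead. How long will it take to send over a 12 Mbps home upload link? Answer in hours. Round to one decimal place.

1.9 hours

107 min = 6420 s
Audio total: 128 + 96 = 224 kbps = 0.224 Mbps.
Total bitrate: 12.724 Mbps.
File: 12.724 Mbps × 6420 s = 81688.1 Mb.
With 3% container overhead: ×1.03. → 84138.7 Mb.
At 12 Mbps: 84138.7 / 12 = 7011.6 s ≈ 1.95 hours.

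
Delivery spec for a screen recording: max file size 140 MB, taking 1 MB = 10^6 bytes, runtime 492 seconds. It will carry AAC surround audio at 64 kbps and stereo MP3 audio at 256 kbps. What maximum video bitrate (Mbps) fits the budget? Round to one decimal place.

Budget: 140 MB = 1120.0 Mb.
Total bitrate budget: 1120.0 Mb / 492 s = 2.276 Mbps.
Audio total: 64 + 256 = 320 kbps = 0.320 Mbps.
Video: 2.276 − 0.320 = 1.956 Mbps.

2.0 Mbps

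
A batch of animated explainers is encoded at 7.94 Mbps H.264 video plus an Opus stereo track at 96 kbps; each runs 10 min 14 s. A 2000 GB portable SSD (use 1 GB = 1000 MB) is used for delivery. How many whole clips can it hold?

10 min 14 s = 614 s
Audio: 96 kbps = 0.096 Mbps.
Total bitrate: 8.036 Mbps.
Per item: 8.036 Mbps × 614 s = 4,934 Mb = 616.8 MB.
Capacity: 2000 GB = 16,000,000 Mb; 3242.74 items → 3242 complete.

3242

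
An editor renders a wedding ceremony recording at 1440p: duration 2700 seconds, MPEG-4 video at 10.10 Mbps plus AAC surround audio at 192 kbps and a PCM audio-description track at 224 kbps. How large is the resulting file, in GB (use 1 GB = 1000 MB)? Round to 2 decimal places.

3.55 GB

Audio total: 192 + 224 = 416 kbps = 0.416 Mbps.
Total bitrate: 10.10 + 0.416 = 10.516 Mbps.
Stream data: 10.516 Mbps × 2700 s = 28393.2 Mb.
28,393 Mb ÷ 8 = 3,549 MB → 3.549 GB.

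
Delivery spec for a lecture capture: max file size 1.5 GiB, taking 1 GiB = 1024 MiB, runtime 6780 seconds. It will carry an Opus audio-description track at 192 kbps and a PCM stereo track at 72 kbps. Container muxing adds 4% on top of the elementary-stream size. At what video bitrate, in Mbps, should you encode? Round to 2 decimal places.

Budget: 1.5 GiB = 12884.9 Mb.
Stream payload after overhead: 12884.9 / 1.04 = 12389.3 Mb.
Total bitrate budget: 12389.3 Mb / 6780 s = 1.827 Mbps.
Audio total: 192 + 72 = 264 kbps = 0.264 Mbps.
Video: 1.827 − 0.264 = 1.563 Mbps.

1.56 Mbps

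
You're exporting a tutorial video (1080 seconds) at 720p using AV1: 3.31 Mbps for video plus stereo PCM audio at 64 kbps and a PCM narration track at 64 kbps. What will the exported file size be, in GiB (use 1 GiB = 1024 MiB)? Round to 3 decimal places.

0.432 GiB

Audio total: 64 + 64 = 128 kbps = 0.128 Mbps.
Total bitrate: 3.31 + 0.128 = 3.438 Mbps.
Stream data: 3.438 Mbps × 1080 s = 3713.0 Mb.
3,713 Mb = 464,130,000 bytes ÷ 1,073,741,824 = 0.4323 GiB.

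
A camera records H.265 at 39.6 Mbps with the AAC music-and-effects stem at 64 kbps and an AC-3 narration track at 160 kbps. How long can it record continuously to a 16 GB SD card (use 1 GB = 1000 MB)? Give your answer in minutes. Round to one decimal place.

Audio total: 64 + 160 = 224 kbps = 0.224 Mbps.
Total bitrate: 39.6 + 0.224 = 39.824 Mbps.
Capacity: 16 GB = 128,000 Mb.
Recording time: 128,000 / 39.824 = 3,214 s ≈ 53.6 minutes.

53.6 minutes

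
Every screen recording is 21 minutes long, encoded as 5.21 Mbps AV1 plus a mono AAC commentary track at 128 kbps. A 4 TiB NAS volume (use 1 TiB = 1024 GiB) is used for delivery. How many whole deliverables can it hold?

21 min = 1260 s
Audio: 128 kbps = 0.128 Mbps.
Total bitrate: 5.338 Mbps.
Per item: 5.338 Mbps × 1260 s = 6,726 Mb = 840.7 MB.
Capacity: 4 TiB = 35,184,372 Mb; 5231.19 items → 5231 complete.

5231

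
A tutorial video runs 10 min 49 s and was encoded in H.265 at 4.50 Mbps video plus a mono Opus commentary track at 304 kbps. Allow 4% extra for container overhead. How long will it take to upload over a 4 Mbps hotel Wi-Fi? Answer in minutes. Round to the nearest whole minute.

10 min 49 s = 649 s
Audio: 304 kbps = 0.304 Mbps.
Total bitrate: 4.804 Mbps.
File: 4.804 Mbps × 649 s = 3117.8 Mb.
With 4% container overhead: ×1.04. → 3242.5 Mb.
At 4 Mbps: 3242.5 / 4 = 810.6 s ≈ 13.5 minutes.

14 minutes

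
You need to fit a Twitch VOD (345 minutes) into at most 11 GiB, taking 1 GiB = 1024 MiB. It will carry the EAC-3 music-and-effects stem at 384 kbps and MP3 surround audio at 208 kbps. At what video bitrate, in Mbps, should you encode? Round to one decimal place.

Budget: 11 GiB = 94489.3 Mb.
345 min = 20700 s
Total bitrate budget: 94489.3 Mb / 20700 s = 4.565 Mbps.
Audio total: 384 + 208 = 592 kbps = 0.592 Mbps.
Video: 4.565 − 0.592 = 3.973 Mbps.

4.0 Mbps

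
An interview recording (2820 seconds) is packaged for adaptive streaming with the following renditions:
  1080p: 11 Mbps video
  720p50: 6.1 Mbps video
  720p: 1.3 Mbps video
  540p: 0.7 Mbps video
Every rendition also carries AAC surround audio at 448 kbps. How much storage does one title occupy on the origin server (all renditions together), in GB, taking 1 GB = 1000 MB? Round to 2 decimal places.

Audio: 448 kbps = 0.448 Mbps.
Sum of rendition bitrates: (11+0.448) + (6.1+0.448) + (1.3+0.448) + (0.7+0.448) = 20.892 Mbps.
× 2820 s = 58,915 Mb = 7,364 MB = 7.364 GB.

7.36 GB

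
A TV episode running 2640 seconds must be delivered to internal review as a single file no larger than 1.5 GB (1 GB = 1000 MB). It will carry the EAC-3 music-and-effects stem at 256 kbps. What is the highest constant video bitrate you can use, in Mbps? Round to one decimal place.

Budget: 1.5 GB = 12000.0 Mb.
Total bitrate budget: 12000.0 Mb / 2640 s = 4.545 Mbps.
Audio: 256 kbps = 0.256 Mbps.
Video: 4.545 − 0.256 = 4.289 Mbps.

4.3 Mbps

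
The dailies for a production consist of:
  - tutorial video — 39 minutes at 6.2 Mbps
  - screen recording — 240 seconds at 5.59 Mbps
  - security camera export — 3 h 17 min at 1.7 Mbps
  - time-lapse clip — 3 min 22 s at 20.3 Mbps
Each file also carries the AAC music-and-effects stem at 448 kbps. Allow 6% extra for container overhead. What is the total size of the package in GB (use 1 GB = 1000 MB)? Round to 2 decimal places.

6.17 GB

Audio: 448 kbps = 0.448 Mbps.
tutorial video: 6.648 Mbps × 2340 s × 1.06 = 16489.7 Mb
screen recording: 6.038 Mbps × 240 s × 1.06 = 1536.1 Mb
security camera export: 2.148 Mbps × 11820 s × 1.06 = 26912.7 Mb
time-lapse clip: 20.748 Mbps × 202 s × 1.06 = 4442.6 Mb
Total: 49381.0 Mb = 6172.6 MB.
= 6.173 GB.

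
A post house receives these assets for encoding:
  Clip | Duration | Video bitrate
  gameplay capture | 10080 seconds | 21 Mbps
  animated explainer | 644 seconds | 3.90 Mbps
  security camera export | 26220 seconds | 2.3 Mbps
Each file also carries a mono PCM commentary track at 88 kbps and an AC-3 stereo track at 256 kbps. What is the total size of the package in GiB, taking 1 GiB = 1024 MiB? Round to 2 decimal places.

33.44 GiB

Audio total: 88 + 256 = 344 kbps = 0.344 Mbps.
gameplay capture: 21.344 Mbps × 10080 s = 215147.5 Mb
animated explainer: 4.244 Mbps × 644 s = 2733.1 Mb
security camera export: 2.644 Mbps × 26220 s = 69325.7 Mb
Total: 287206.3 Mb = 35900.8 MB.
= 33.44 GiB.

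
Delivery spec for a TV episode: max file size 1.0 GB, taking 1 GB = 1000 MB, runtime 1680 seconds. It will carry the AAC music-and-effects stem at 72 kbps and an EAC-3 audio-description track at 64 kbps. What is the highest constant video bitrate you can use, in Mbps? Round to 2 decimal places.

Budget: 1.0 GB = 8000.0 Mb.
Total bitrate budget: 8000.0 Mb / 1680 s = 4.762 Mbps.
Audio total: 72 + 64 = 136 kbps = 0.136 Mbps.
Video: 4.762 − 0.136 = 4.626 Mbps.

4.63 Mbps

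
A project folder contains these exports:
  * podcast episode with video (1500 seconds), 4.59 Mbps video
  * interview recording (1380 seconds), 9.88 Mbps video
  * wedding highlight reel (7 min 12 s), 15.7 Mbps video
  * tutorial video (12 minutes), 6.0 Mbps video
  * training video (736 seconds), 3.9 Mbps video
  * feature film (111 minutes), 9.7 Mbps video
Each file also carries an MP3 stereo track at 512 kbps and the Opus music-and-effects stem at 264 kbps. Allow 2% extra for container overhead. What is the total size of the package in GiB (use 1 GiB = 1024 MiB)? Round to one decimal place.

12.8 GiB

Audio total: 512 + 264 = 776 kbps = 0.776 Mbps.
podcast episode with video: 5.366 Mbps × 1500 s × 1.02 = 8210.0 Mb
interview recording: 10.656 Mbps × 1380 s × 1.02 = 14999.4 Mb
wedding highlight reel: 16.476 Mbps × 432 s × 1.02 = 7260.0 Mb
tutorial video: 6.776 Mbps × 720 s × 1.02 = 4976.3 Mb
training video: 4.676 Mbps × 736 s × 1.02 = 3510.4 Mb
feature film: 10.476 Mbps × 6660 s × 1.02 = 71165.6 Mb
Total: 110121.6 Mb = 13765.2 MB.
= 12.82 GiB.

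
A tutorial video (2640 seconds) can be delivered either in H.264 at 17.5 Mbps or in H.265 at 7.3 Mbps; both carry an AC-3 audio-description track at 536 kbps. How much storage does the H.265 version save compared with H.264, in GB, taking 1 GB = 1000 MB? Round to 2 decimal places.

Audio: 536 kbps = 0.536 Mbps.
H.264: 18.036 Mbps × 2640 s = 47615.0 Mb = 5.952 GB.
H.265: 7.836 Mbps × 2640 s = 20687.0 Mb = 2.586 GB.
Saving: 5.952 − 2.586 = 3.366 GB.

3.37 GB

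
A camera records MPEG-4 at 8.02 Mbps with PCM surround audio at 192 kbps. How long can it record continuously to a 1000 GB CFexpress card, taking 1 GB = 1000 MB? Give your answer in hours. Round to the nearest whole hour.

271 hours

Audio: 192 kbps = 0.192 Mbps.
Total bitrate: 8.02 + 0.192 = 8.212 Mbps.
Capacity: 1000 GB = 8,000,000 Mb.
Recording time: 8,000,000 / 8.212 = 974,184 s ≈ 271 hours.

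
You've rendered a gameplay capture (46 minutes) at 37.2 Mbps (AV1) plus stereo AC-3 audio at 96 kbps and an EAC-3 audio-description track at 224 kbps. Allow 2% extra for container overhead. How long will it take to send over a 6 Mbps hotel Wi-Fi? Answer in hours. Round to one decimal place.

4.9 hours

46 min = 2760 s
Audio total: 96 + 224 = 320 kbps = 0.320 Mbps.
Total bitrate: 37.520 Mbps.
File: 37.520 Mbps × 2760 s = 103555.2 Mb.
With 2% container overhead: ×1.02. → 105626.3 Mb.
At 6 Mbps: 105626.3 / 6 = 17604.4 s ≈ 4.89 hours.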